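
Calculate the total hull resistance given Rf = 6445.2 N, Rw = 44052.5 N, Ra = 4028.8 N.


Formula: Rt = Rf + Rw + Ra
Substituting: Rt = 6445.2 + 44052.5 + 4028.8
Result: Rt = 54526.5 N

54526.5 N


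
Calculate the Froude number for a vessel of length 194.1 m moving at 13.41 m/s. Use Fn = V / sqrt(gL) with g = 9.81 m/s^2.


Formula: Fn = V / sqrt(g * L)
Step 1 — g * L = 9.81 * 194.1 = 1904.121
Step 2 — sqrt(g * L) = sqrt(1904.121) = 43.636235
Step 3 — Fn = 13.41 / 43.636235 ≈ 0.30731 (5 s.f.)

0.30731


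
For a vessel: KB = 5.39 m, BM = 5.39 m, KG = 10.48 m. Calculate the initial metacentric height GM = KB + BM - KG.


Formula: GM = KB + BM - KG
Step 1 — KM = KB + BM = 5.39 + 5.39 = 10.78 m
Step 2 — GM = KM - KG = 10.78 - 10.48 = 0.3 m

0.3 m


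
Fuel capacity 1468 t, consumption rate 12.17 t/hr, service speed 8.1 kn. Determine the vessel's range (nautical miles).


Formula: endurance = fuel / rate; range = endurance * speed
Step 1 — endurance = 1468 / 12.17 = 120.6245 hours
Step 2 — range = 120.6245 * 8.1 ≈ 977.06 nautical miles (5 s.f.)

977.06 NM


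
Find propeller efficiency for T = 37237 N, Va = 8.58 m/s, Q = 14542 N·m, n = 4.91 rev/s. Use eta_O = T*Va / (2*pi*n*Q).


Formula: eta = T * Va / (2 * pi * n * Q)
Step 1 — numerator = T * Va = 37237 * 8.58 = 319493.46
Step 2 — 2 * pi * n = 2 * pi * 4.91 = 30.85044
Step 3 — denominator = 30.85044 * 14542 = 448627.1
Step 4 — eta = 319493.46 / 448627.1 ≈ 0.71216 (5 s.f.)

0.71216


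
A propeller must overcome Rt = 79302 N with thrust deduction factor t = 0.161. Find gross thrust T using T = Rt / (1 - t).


Formula: T = Rt / (1 - t)
Step 1 — (1 - t) = 1 - 0.161 = 0.839
Step 2 — T = 79302 / 0.839 ≈ 94520 N (5 s.f.)

94520 N


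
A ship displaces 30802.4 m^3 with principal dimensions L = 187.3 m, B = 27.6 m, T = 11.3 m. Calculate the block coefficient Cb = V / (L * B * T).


Formula: Cb = V / (L * B * T)
Step 1 — L * B * T = 187.3 * 27.6 * 11.3 = 58415.124 m^3
Step 2 — Cb = 30802.4 / 58415.124 ≈ 0.52730 (5 s.f.)

0.52730


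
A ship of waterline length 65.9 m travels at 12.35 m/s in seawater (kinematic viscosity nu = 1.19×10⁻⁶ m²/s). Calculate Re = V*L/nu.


Formula: Re = V * L / nu
Step 1 — V * L = 12.35 * 65.9 = 813.865 m^2/s
Step 2 — Re = 813.865 / 1.19e-6 = 6.84e+08

6.84e+08


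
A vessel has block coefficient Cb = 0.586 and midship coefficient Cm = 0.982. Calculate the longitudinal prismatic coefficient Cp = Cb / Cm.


Formula: Cp = Cb / Cm
Substituting: Cp = 0.586 / 0.982
Result: Cp ≈ 0.59674 (5 s.f.)

0.59674


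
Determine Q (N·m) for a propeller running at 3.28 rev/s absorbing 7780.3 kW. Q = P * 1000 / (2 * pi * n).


Formula: Q = P_W / (2 * pi * n)
Step 1 — P_W = 7780.3 kW * 1000 = 7780300.0 W
Step 2 — 2 * pi * n = 2 * pi * 3.28 = 20.608848
Step 3 — Q = 7780300.0 / 20.608848 ≈ 377520 N·m (5 s.f.)

377520 N·m


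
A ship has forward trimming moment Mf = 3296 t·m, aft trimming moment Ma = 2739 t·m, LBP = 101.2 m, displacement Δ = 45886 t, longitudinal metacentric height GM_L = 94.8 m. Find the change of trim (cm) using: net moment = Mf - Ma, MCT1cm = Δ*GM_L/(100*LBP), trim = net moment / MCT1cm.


Formula: net trimming moment = Mf - Ma; MCT1cm = Δ*GM_L/(100*LBP); trim = net moment / MCT1cm
Step 1 — net trimming moment = 3296 - 2739 = 557 t·m
Step 2 — MCT1cm = 45886 * 94.8 / (100 * 101.2) = 429.8412 t·m/cm
Step 3 — trim = 557 / 429.8412 ≈ 1.2958 cm (5 s.f.)

1.2958 cm


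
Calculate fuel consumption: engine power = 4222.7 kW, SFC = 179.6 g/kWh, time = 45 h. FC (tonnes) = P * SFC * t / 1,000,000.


Formula: FC (tonnes) = P * SFC * t / 1,000,000
Step 1 — P * SFC * t = 4222.7 * 179.6 * 45 = 34127861.4 g
Step 2 — FC (tonnes) = 34127861.4 / 1,000,000 ≈ 34.128 tonnes (5 s.f.)

34.128 tonnes


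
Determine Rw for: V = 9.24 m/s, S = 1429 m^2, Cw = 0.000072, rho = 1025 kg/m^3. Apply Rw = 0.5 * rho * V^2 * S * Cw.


Formula: Rw = 0.5 * rho * V^2 * S * Cw
Step 1 — V^2 = 9.24^2 = 85.3776
Step 2 — 0.5 * rho * V^2 = 0.5 * 1025 * 85.3776 = 43756.02
Step 3 — Rw = 43756.02 * 1429 * 0.000072 ≈ 4502.0 N (5 s.f.)

4502.0 N


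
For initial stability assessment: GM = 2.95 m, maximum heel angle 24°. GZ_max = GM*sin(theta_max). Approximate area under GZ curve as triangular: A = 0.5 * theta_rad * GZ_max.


Formula: GZ_max = GM * sin(theta); Area = 0.5 * theta_rad * GZ_max
Step 1 — GZ_max = 2.95 * sin(24°) = 2.95 * 0.406737 = 1.199874 m
Step 2 — theta_rad = 24 * pi/180 = 0.418879 rad
Step 3 — Area = 0.5 * 0.418879 * 1.199874 ≈ 0.25130 m·rad (5 s.f.)

0.25130 m·rad


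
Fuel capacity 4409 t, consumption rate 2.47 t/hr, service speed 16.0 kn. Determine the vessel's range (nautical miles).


Formula: endurance = fuel / rate; range = endurance * speed
Step 1 — endurance = 4409 / 2.47 = 1785.0202 hours
Step 2 — range = 1785.0202 * 16.0 ≈ 28560 nautical miles (5 s.f.)

28560 NM


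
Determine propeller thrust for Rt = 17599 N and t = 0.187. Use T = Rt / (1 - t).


Formula: T = Rt / (1 - t)
Step 1 — (1 - t) = 1 - 0.187 = 0.813
Step 2 — T = 17599 / 0.813 ≈ 21647 N (5 s.f.)

21647 N


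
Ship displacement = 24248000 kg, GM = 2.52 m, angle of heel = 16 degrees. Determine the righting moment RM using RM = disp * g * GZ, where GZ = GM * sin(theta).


Formula: GZ = GM * sin(theta); RM = disp * g * GZ
Step 1 — GZ = 2.52 * sin(16°) = 2.52 * 0.275637 = 0.694605 m
Step 2 — RM = 24248000 * 9.81 * 0.694605 ≈ 165230000 N·m (5 s.f.)

165230000 N·m


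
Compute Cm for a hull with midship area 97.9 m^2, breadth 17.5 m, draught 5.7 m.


Formula: Cm = Am / (B * T)
Step 1 — B * T = 17.5 * 5.7 = 99.75 m^2
Step 2 — Cm = 97.9 / 99.75 ≈ 0.98145 (5 s.f.)

0.98145


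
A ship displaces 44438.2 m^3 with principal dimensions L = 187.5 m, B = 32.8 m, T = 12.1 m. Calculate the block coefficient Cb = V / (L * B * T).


Formula: Cb = V / (L * B * T)
Step 1 — L * B * T = 187.5 * 32.8 * 12.1 = 74415.0 m^3
Step 2 — Cb = 44438.2 / 74415.0 ≈ 0.59717 (5 s.f.)

0.59717


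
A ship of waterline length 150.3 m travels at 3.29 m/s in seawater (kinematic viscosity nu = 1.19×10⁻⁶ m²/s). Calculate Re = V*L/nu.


Formula: Re = V * L / nu
Step 1 — V * L = 3.29 * 150.3 = 494.487 m^2/s
Step 2 — Re = 494.487 / 1.19e-6 = 4.16e+08

4.16e+08


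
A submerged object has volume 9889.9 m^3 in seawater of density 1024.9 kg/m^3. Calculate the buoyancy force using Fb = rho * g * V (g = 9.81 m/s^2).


Formula: Fb = rho * g * V
Substituting: Fb = 1024.9 * 9.81 * 9889.9
Intermediate: 1024.9 * 9.81 = 10054.269
Result: Fb = 10054.269 * 9889.9 ≈ 99436000 N (5 s.f.)

99436000 N


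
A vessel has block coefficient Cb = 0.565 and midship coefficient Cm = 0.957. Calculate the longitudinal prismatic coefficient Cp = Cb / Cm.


Formula: Cp = Cb / Cm
Substituting: Cp = 0.565 / 0.957
Result: Cp ≈ 0.59039 (5 s.f.)

0.59039


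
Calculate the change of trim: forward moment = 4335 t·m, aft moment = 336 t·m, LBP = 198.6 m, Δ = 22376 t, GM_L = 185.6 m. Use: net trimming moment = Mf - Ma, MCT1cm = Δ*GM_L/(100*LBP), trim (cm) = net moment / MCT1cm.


Formula: net trimming moment = Mf - Ma; MCT1cm = Δ*GM_L/(100*LBP); trim = net moment / MCT1cm
Step 1 — net trimming moment = 4335 - 336 = 3999 t·m
Step 2 — MCT1cm = 22376 * 185.6 / (100 * 198.6) = 209.1131 t·m/cm
Step 3 — trim = 3999 / 209.1131 ≈ 19.124 cm (5 s.f.)

19.124 cm


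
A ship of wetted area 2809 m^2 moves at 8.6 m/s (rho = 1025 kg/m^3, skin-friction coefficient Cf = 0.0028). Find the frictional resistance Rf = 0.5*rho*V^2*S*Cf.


Formula: Rf = 0.5 * rho * V^2 * S * Cf
Step 1 — V^2 = 8.6^2 = 73.96
Step 2 — 0.5 * rho * V^2 = 0.5 * 1025 * 73.96 = 37904.5
Step 3 — Rf = 37904.5 * 2809 * 0.0028 ≈ 298130 N (5 s.f.)

298130 N


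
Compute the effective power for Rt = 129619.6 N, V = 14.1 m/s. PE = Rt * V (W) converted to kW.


Formula: PE = Rt * V / 1000 (kW)
Step 1 — PE (W) = 129619.6 * 14.1 = 1827636.36 W
Step 2 — PE (kW) = 1827636.36 / 1000 ≈ 1827.6 kW (5 s.f.)

1827.6 kW


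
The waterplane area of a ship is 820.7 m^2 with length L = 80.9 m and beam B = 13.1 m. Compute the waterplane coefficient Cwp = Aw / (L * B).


Formula: Cwp = Aw / (L * B)
Step 1 — L * B = 80.9 * 13.1 = 1059.79 m^2
Step 2 — Cwp = 820.7 / 1059.79 ≈ 0.77440 (5 s.f.)

0.77440


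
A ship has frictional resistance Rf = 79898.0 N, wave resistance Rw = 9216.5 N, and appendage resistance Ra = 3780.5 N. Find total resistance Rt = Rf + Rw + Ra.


Formula: Rt = Rf + Rw + Ra
Substituting: Rt = 79898.0 + 9216.5 + 3780.5
Result: Rt = 92895.0 N

92895.0 N


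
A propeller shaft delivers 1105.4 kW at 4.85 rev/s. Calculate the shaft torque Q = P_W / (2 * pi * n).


Formula: Q = P_W / (2 * pi * n)
Step 1 — P_W = 1105.4 kW * 1000 = 1105400.0 W
Step 2 — 2 * pi * n = 2 * pi * 4.85 = 30.473449
Step 3 — Q = 1105400.0 / 30.473449 ≈ 36274 N·m (5 s.f.)

36274 N·m


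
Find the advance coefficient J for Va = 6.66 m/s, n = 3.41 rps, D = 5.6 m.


Formula: J = Va / (n * D)
Step 1 — n * D = 3.41 * 5.6 = 19.096
Step 2 — J = 6.66 / 19.096 ≈ 0.34876 (5 s.f.)

0.34876


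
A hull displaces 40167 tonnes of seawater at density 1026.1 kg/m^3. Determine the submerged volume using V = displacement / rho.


Formula: V = mass / rho
Step 1 — convert tonnes to kg: 40167 t * 1000 = 40167000 kg
Step 2 — V = 40167000 / 1026.1 ≈ 39145 m^3 (5 s.f.)

39145 m^3


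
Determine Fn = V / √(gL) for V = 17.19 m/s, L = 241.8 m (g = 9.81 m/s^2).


Formula: Fn = V / sqrt(g * L)
Step 1 — g * L = 9.81 * 241.8 = 2372.058
Step 2 — sqrt(g * L) = sqrt(2372.058) = 48.703778
Step 3 — Fn = 17.19 / 48.703778 ≈ 0.35295 (5 s.f.)

0.35295


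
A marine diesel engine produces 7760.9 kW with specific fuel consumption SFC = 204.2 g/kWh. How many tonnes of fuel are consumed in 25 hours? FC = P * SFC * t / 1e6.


Formula: FC (tonnes) = P * SFC * t / 1,000,000
Step 1 — P * SFC * t = 7760.9 * 204.2 * 25 = 39619394.5 g
Step 2 — FC (tonnes) = 39619394.5 / 1,000,000 ≈ 39.619 tonnes (5 s.f.)

39.619 tonnes


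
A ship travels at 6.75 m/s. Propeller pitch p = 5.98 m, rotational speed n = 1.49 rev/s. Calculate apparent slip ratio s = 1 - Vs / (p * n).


Formula: s = 1 - Vs / (p * n)
Step 1 — p * n = 5.98 * 1.49 = 8.9102
Step 2 — Vs / (p*n) = 6.75 / 8.9102 = 0.757559 (6 d.p.)
Step 3 — s = 1 - 0.757559 = 0.242441

0.242441


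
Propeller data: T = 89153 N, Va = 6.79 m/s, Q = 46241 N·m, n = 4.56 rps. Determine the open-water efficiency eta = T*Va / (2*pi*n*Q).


Formula: eta = T * Va / (2 * pi * n * Q)
Step 1 — numerator = T * Va = 89153 * 6.79 = 605348.87
Step 2 — 2 * pi * n = 2 * pi * 4.56 = 28.651325
Step 3 — denominator = 28.651325 * 46241 = 1324865.92
Step 4 — eta = 605348.87 / 1324865.92 ≈ 0.45691 (5 s.f.)

0.45691


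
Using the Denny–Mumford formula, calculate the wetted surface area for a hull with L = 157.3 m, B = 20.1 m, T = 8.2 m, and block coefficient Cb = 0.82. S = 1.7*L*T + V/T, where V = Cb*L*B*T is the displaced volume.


Formula: S = 1.7*L*T + V/T with V = Cb*L*B*T, i.e. S = L * (1.7*T + Cb*B)
Step 1 — 1.7*T = 1.7 * 8.2 = 13.94 m
Step 2 — Cb*B = 0.82 * 20.1 = 16.482 m
Step 3 — 1.7*T + Cb*B = 13.94 + 16.482 = 30.422 m
Step 4 — S = 157.3 * 30.422 ≈ 4785.4 m^2 (5 s.f.)

4785.4 m^2


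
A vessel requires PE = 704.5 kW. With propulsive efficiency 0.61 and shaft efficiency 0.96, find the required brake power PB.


Formula: PB = PE / (eta_D * eta_S)
Step 1 — combined efficiency = eta_D * eta_S = 0.61 * 0.96 = 0.5856
Step 2 — PB = 704.5 / 0.5856 ≈ 1203.0 kW (5 s.f.)

1203.0 kW


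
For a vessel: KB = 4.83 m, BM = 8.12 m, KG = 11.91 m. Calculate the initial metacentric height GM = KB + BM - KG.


Formula: GM = KB + BM - KG
Step 1 — KM = KB + BM = 4.83 + 8.12 = 12.95 m
Step 2 — GM = KM - KG = 12.95 - 11.91 = 1.04 m

1.04 m


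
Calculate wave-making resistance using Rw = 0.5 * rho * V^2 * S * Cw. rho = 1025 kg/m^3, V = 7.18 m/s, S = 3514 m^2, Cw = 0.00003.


Formula: Rw = 0.5 * rho * V^2 * S * Cw
Step 1 — V^2 = 7.18^2 = 51.5524
Step 2 — 0.5 * rho * V^2 = 0.5 * 1025 * 51.5524 = 26420.605
Step 3 — Rw = 26420.605 * 3514 * 0.00003 ≈ 2785.3 N (5 s.f.)

2785.3 N


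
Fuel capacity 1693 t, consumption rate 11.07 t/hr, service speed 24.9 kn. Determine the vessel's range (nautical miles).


Formula: endurance = fuel / rate; range = endurance * speed
Step 1 — endurance = 1693 / 11.07 = 152.9359 hours
Step 2 — range = 152.9359 * 24.9 ≈ 3808.1 nautical miles (5 s.f.)

3808.1 NM


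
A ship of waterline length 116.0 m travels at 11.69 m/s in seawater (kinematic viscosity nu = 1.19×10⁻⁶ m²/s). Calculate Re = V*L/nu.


Formula: Re = V * L / nu
Step 1 — V * L = 11.69 * 116.0 = 1356.04 m^2/s
Step 2 — Re = 1356.04 / 1.19e-6 = 1.14e+09

1.14e+09


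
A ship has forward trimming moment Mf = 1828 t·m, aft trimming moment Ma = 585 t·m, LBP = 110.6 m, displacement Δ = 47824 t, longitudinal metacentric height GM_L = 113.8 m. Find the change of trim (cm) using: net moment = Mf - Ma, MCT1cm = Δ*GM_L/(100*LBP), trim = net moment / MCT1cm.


Formula: net trimming moment = Mf - Ma; MCT1cm = Δ*GM_L/(100*LBP); trim = net moment / MCT1cm
Step 1 — net trimming moment = 1828 - 585 = 1243 t·m
Step 2 — MCT1cm = 47824 * 113.8 / (100 * 110.6) = 492.077 t·m/cm
Step 3 — trim = 1243 / 492.077 ≈ 2.5260 cm (5 s.f.)

2.5260 cm


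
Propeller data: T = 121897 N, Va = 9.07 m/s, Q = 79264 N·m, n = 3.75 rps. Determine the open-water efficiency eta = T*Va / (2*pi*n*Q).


Formula: eta = T * Va / (2 * pi * n * Q)
Step 1 — numerator = T * Va = 121897 * 9.07 = 1105605.79
Step 2 — 2 * pi * n = 2 * pi * 3.75 = 23.561945
Step 3 — denominator = 23.561945 * 79264 = 1867614.01
Step 4 — eta = 1105605.79 / 1867614.01 ≈ 0.59199 (5 s.f.)

0.59199


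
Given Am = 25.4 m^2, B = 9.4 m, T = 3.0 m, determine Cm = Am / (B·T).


Formula: Cm = Am / (B * T)
Step 1 — B * T = 9.4 * 3.0 = 28.2 m^2
Step 2 — Cm = 25.4 / 28.2 ≈ 0.90071 (5 s.f.)

0.90071


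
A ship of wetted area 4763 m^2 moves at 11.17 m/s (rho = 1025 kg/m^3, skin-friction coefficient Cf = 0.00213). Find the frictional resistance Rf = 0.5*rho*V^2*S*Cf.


Formula: Rf = 0.5 * rho * V^2 * S * Cf
Step 1 — V^2 = 11.17^2 = 124.7689
Step 2 — 0.5 * rho * V^2 = 0.5 * 1025 * 124.7689 = 63944.06125
Step 3 — Rf = 63944.06125 * 4763 * 0.00213 ≈ 648720 N (5 s.f.)

648720 N


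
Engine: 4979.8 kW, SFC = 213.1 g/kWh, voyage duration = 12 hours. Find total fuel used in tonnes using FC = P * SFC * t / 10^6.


Formula: FC (tonnes) = P * SFC * t / 1,000,000
Step 1 — P * SFC * t = 4979.8 * 213.1 * 12 = 12734344.56 g
Step 2 — FC (tonnes) = 12734344.56 / 1,000,000 ≈ 12.734 tonnes (5 s.f.)

12.734 tonnes


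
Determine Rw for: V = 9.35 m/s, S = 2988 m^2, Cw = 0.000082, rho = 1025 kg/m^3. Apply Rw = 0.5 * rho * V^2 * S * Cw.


Formula: Rw = 0.5 * rho * V^2 * S * Cw
Step 1 — V^2 = 9.35^2 = 87.4225
Step 2 — 0.5 * rho * V^2 = 0.5 * 1025 * 87.4225 = 44804.03125
Step 3 — Rw = 44804.03125 * 2988 * 0.000082 ≈ 10978 N (5 s.f.)

10978 N


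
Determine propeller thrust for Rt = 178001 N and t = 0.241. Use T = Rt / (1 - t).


Formula: T = Rt / (1 - t)
Step 1 — (1 - t) = 1 - 0.241 = 0.759
Step 2 — T = 178001 / 0.759 ≈ 234520 N (5 s.f.)

234520 N


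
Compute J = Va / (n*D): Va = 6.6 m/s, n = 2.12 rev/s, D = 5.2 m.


Formula: J = Va / (n * D)
Step 1 — n * D = 2.12 * 5.2 = 11.024
Step 2 — J = 6.6 / 11.024 ≈ 0.59869 (5 s.f.)

0.59869


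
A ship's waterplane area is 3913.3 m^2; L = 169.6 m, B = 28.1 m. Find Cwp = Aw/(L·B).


Formula: Cwp = Aw / (L * B)
Step 1 — L * B = 169.6 * 28.1 = 4765.76 m^2
Step 2 — Cwp = 3913.3 / 4765.76 ≈ 0.82113 (5 s.f.)

0.82113


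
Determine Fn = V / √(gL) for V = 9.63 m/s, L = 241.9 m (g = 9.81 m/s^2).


Formula: Fn = V / sqrt(g * L)
Step 1 — g * L = 9.81 * 241.9 = 2373.039
Step 2 — sqrt(g * L) = sqrt(2373.039) = 48.713848
Step 3 — Fn = 9.63 / 48.713848 ≈ 0.19769 (5 s.f.)

0.19769


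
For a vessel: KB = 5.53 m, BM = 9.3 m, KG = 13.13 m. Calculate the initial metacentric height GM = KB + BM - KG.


Formula: GM = KB + BM - KG
Step 1 — KM = KB + BM = 5.53 + 9.3 = 14.83 m
Step 2 — GM = KM - KG = 14.83 - 13.13 = 1.7 m

1.7 m


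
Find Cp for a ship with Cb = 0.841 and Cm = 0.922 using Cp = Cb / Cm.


Formula: Cp = Cb / Cm
Substituting: Cp = 0.841 / 0.922
Result: Cp ≈ 0.91215 (5 s.f.)

0.91215


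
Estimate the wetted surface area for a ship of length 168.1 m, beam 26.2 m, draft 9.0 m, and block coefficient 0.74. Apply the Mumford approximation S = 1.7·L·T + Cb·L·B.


Formula: S = 1.7*L*T + V/T with V = Cb*L*B*T, i.e. S = L * (1.7*T + Cb*B)
Step 1 — 1.7*T = 1.7 * 9.0 = 15.3 m
Step 2 — Cb*B = 0.74 * 26.2 = 19.388 m
Step 3 — 1.7*T + Cb*B = 15.3 + 19.388 = 34.688 m
Step 4 — S = 168.1 * 34.688 ≈ 5831.1 m^2 (5 s.f.)

5831.1 m^2


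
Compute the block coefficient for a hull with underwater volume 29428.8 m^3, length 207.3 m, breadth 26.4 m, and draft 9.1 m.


Formula: Cb = V / (L * B * T)
Step 1 — L * B * T = 207.3 * 26.4 * 9.1 = 49801.752 m^3
Step 2 — Cb = 29428.8 / 49801.752 ≈ 0.59092 (5 s.f.)

0.59092


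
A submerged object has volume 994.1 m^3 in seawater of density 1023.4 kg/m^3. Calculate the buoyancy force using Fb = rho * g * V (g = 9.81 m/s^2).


Formula: Fb = rho * g * V
Substituting: Fb = 1023.4 * 9.81 * 994.1
Intermediate: 1023.4 * 9.81 = 10039.554
Result: Fb = 10039.554 * 994.1 ≈ 9980300 N (5 s.f.)

9980300 N


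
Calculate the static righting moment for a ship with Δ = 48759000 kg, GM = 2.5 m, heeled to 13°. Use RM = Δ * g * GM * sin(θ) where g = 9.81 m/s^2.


Formula: GZ = GM * sin(theta); RM = disp * g * GZ
Step 1 — GZ = 2.5 * sin(13°) = 2.5 * 0.224951 = 0.562377 m
Step 2 — RM = 48759000 * 9.81 * 0.562377 ≈ 269000000 N·m (5 s.f.)

269000000 N·m


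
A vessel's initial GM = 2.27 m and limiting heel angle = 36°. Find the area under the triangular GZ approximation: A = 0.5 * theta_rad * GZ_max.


Formula: GZ_max = GM * sin(theta); Area = 0.5 * theta_rad * GZ_max
Step 1 — GZ_max = 2.27 * sin(36°) = 2.27 * 0.587785 = 1.334272 m
Step 2 — theta_rad = 36 * pi/180 = 0.628319 rad
Step 3 — Area = 0.5 * 0.628319 * 1.334272 ≈ 0.41917 m·rad (5 s.f.)

0.41917 m·rad


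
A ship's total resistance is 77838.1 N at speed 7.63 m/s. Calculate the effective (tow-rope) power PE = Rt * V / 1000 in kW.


Formula: PE = Rt * V / 1000 (kW)
Step 1 — PE (W) = 77838.1 * 7.63 = 593904.703 W
Step 2 — PE (kW) = 593904.703 / 1000 ≈ 593.90 kW (5 s.f.)

593.90 kW


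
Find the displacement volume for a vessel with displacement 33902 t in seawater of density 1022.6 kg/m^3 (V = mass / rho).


Formula: V = mass / rho
Step 1 — convert tonnes to kg: 33902 t * 1000 = 33902000 kg
Step 2 — V = 33902000 / 1022.6 ≈ 33153 m^3 (5 s.f.)

33153 m^3


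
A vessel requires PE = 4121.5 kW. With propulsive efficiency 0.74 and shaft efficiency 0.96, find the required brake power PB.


Formula: PB = PE / (eta_D * eta_S)
Step 1 — combined efficiency = eta_D * eta_S = 0.74 * 0.96 = 0.7104
Step 2 — PB = 4121.5 / 0.7104 ≈ 5801.7 kW (5 s.f.)

5801.7 kW


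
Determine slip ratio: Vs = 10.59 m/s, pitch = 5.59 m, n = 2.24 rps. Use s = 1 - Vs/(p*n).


Formula: s = 1 - Vs / (p * n)
Step 1 — p * n = 5.59 * 2.24 = 12.5216
Step 2 — Vs / (p*n) = 10.59 / 12.5216 = 0.845739 (6 d.p.)
Step 3 — s = 1 - 0.845739 = 0.154261

0.154261


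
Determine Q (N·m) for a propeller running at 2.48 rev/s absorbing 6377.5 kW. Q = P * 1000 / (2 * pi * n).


Formula: Q = P_W / (2 * pi * n)
Step 1 — P_W = 6377.5 kW * 1000 = 6377500.0 W
Step 2 — 2 * pi * n = 2 * pi * 2.48 = 15.5823
Step 3 — Q = 6377500.0 / 15.5823 ≈ 409280 N·m (5 s.f.)

409280 N·m


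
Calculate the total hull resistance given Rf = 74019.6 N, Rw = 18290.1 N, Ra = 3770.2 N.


Formula: Rt = Rf + Rw + Ra
Substituting: Rt = 74019.6 + 18290.1 + 3770.2
Result: Rt = 96079.9 N

96079.9 N


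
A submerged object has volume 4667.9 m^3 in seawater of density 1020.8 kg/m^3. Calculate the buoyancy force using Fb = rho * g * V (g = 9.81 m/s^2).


Formula: Fb = rho * g * V
Substituting: Fb = 1020.8 * 9.81 * 4667.9
Intermediate: 1020.8 * 9.81 = 10014.048
Result: Fb = 10014.048 * 4667.9 ≈ 46745000 N (5 s.f.)

46745000 N


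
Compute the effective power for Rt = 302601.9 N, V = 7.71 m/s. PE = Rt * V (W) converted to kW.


Formula: PE = Rt * V / 1000 (kW)
Step 1 — PE (W) = 302601.9 * 7.71 = 2333060.649 W
Step 2 — PE (kW) = 2333060.649 / 1000 ≈ 2333.1 kW (5 s.f.)

2333.1 kW


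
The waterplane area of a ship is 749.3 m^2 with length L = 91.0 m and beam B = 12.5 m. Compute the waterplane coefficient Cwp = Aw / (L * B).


Formula: Cwp = Aw / (L * B)
Step 1 — L * B = 91.0 * 12.5 = 1137.5 m^2
Step 2 — Cwp = 749.3 / 1137.5 ≈ 0.65873 (5 s.f.)

0.65873


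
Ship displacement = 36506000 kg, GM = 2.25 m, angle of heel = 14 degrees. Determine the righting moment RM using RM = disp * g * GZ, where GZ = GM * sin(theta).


Formula: GZ = GM * sin(theta); RM = disp * g * GZ
Step 1 — GZ = 2.25 * sin(14°) = 2.25 * 0.241922 = 0.544324 m
Step 2 — RM = 36506000 * 9.81 * 0.544324 ≈ 194940000 N·m (5 s.f.)

194940000 N·m


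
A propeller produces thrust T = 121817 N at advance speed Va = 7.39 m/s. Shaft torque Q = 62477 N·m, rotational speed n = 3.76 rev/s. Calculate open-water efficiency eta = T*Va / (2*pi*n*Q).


Formula: eta = T * Va / (2 * pi * n * Q)
Step 1 — numerator = T * Va = 121817 * 7.39 = 900227.63
Step 2 — 2 * pi * n = 2 * pi * 3.76 = 23.624777
Step 3 — denominator = 23.624777 * 62477 = 1476005.19
Step 4 — eta = 900227.63 / 1476005.19 ≈ 0.60991 (5 s.f.)

0.60991


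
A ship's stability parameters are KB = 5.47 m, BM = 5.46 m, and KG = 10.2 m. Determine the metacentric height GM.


Formula: GM = KB + BM - KG
Step 1 — KM = KB + BM = 5.47 + 5.46 = 10.93 m
Step 2 — GM = KM - KG = 10.93 - 10.2 = 0.73 m

0.73 m


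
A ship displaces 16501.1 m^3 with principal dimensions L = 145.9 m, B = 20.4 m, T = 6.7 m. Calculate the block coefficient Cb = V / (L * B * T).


Formula: Cb = V / (L * B * T)
Step 1 — L * B * T = 145.9 * 20.4 * 6.7 = 19941.612 m^3
Step 2 — Cb = 16501.1 / 19941.612 ≈ 0.82747 (5 s.f.)

0.82747


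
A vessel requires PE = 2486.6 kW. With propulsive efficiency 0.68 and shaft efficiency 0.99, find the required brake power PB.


Formula: PB = PE / (eta_D * eta_S)
Step 1 — combined efficiency = eta_D * eta_S = 0.68 * 0.99 = 0.6732
Step 2 — PB = 2486.6 / 0.6732 ≈ 3693.7 kW (5 s.f.)

3693.7 kW


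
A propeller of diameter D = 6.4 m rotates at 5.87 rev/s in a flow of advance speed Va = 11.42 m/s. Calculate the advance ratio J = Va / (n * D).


Formula: J = Va / (n * D)
Step 1 — n * D = 5.87 * 6.4 = 37.568
Step 2 — J = 11.42 / 37.568 ≈ 0.30398 (5 s.f.)

0.30398


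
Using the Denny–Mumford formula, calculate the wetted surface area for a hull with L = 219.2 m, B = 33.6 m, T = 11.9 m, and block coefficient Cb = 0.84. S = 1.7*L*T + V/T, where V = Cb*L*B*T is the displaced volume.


Formula: S = 1.7*L*T + V/T with V = Cb*L*B*T, i.e. S = L * (1.7*T + Cb*B)
Step 1 — 1.7*T = 1.7 * 11.9 = 20.23 m
Step 2 — Cb*B = 0.84 * 33.6 = 28.224 m
Step 3 — 1.7*T + Cb*B = 20.23 + 28.224 = 48.454 m
Step 4 — S = 219.2 * 48.454 ≈ 10621 m^2 (5 s.f.)

10621 m^2


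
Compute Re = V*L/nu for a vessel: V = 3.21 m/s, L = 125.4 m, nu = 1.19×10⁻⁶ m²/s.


Formula: Re = V * L / nu
Step 1 — V * L = 3.21 * 125.4 = 402.534 m^2/s
Step 2 — Re = 402.534 / 1.19e-6 = 3.38e+08

3.38e+08


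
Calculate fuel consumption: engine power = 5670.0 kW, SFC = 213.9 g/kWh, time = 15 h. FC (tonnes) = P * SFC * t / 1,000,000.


Formula: FC (tonnes) = P * SFC * t / 1,000,000
Step 1 — P * SFC * t = 5670.0 * 213.9 * 15 = 18192195.0 g
Step 2 — FC (tonnes) = 18192195.0 / 1,000,000 ≈ 18.192 tonnes (5 s.f.)

18.192 tonnes


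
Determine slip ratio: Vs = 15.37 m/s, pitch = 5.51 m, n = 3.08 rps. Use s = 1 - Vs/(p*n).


Formula: s = 1 - Vs / (p * n)
Step 1 — p * n = 5.51 * 3.08 = 16.9708
Step 2 — Vs / (p*n) = 15.37 / 16.9708 = 0.905673 (6 d.p.)
Step 3 — s = 1 - 0.905673 = 0.094327

0.094327


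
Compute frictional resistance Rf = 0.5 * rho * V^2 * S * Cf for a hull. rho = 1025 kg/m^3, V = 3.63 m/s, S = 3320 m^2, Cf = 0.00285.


Formula: Rf = 0.5 * rho * V^2 * S * Cf
Step 1 — V^2 = 3.63^2 = 13.1769
Step 2 — 0.5 * rho * V^2 = 0.5 * 1025 * 13.1769 = 6753.16125
Step 3 — Rf = 6753.16125 * 3320 * 0.00285 ≈ 63898 N (5 s.f.)

63898 N


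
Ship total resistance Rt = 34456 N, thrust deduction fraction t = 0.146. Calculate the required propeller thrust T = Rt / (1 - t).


Formula: T = Rt / (1 - t)
Step 1 — (1 - t) = 1 - 0.146 = 0.854
Step 2 — T = 34456 / 0.854 ≈ 40347 N (5 s.f.)

40347 N


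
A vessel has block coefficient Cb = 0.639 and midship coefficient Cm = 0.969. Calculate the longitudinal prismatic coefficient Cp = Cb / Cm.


Formula: Cp = Cb / Cm
Substituting: Cp = 0.639 / 0.969
Result: Cp ≈ 0.65944 (5 s.f.)

0.65944


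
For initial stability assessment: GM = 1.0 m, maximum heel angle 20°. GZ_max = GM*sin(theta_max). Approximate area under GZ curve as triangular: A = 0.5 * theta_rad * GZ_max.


Formula: GZ_max = GM * sin(theta); Area = 0.5 * theta_rad * GZ_max
Step 1 — GZ_max = 1.0 * sin(20°) = 1.0 * 0.34202 = 0.34202 m
Step 2 — theta_rad = 20 * pi/180 = 0.349066 rad
Step 3 — Area = 0.5 * 0.349066 * 0.34202 ≈ 0.059694 m·rad (5 s.f.)

0.059694 m·rad


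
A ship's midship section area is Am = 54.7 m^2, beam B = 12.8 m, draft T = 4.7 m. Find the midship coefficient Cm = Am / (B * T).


Formula: Cm = Am / (B * T)
Step 1 — B * T = 12.8 * 4.7 = 60.16 m^2
Step 2 — Cm = 54.7 / 60.16 ≈ 0.90924 (5 s.f.)

0.90924


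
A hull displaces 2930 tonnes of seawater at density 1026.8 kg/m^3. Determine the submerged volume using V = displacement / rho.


Formula: V = mass / rho
Step 1 — convert tonnes to kg: 2930 t * 1000 = 2930000 kg
Step 2 — V = 2930000 / 1026.8 ≈ 2853.5 m^3 (5 s.f.)

2853.5 m^3


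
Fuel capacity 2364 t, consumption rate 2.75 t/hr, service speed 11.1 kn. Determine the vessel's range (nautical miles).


Formula: endurance = fuel / rate; range = endurance * speed
Step 1 — endurance = 2364 / 2.75 = 859.6364 hours
Step 2 — range = 859.6364 * 11.1 ≈ 9542.0 nautical miles (5 s.f.)

9542.0 NM


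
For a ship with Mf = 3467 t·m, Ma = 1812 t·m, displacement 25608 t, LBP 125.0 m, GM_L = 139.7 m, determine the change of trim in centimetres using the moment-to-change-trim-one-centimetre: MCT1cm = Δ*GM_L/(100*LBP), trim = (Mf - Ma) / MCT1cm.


Formula: net trimming moment = Mf - Ma; MCT1cm = Δ*GM_L/(100*LBP); trim = net moment / MCT1cm
Step 1 — net trimming moment = 3467 - 1812 = 1655 t·m
Step 2 — MCT1cm = 25608 * 139.7 / (100 * 125.0) = 286.195 t·m/cm
Step 3 — trim = 1655 / 286.195 ≈ 5.7828 cm (5 s.f.)

5.7828 cm


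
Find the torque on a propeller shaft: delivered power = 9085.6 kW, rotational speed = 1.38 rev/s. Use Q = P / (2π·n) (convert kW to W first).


Formula: Q = P_W / (2 * pi * n)
Step 1 — P_W = 9085.6 kW * 1000 = 9085600.0 W
Step 2 — 2 * pi * n = 2 * pi * 1.38 = 8.670796
Step 3 — Q = 9085600.0 / 8.670796 ≈ 1047800 N·m (5 s.f.)

1047800 N·m


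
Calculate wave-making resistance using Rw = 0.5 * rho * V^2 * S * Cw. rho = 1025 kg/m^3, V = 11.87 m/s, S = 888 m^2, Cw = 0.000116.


Formula: Rw = 0.5 * rho * V^2 * S * Cw
Step 1 — V^2 = 11.87^2 = 140.8969
Step 2 — 0.5 * rho * V^2 = 0.5 * 1025 * 140.8969 = 72209.66125
Step 3 — Rw = 72209.66125 * 888 * 0.000116 ≈ 7438.2 N (5 s.f.)

7438.2 N


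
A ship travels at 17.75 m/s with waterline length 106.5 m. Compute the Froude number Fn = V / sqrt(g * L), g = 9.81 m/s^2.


Formula: Fn = V / sqrt(g * L)
Step 1 — g * L = 9.81 * 106.5 = 1044.765
Step 2 — sqrt(g * L) = sqrt(1044.765) = 32.322825
Step 3 — Fn = 17.75 / 32.322825 ≈ 0.54915 (5 s.f.)

0.54915


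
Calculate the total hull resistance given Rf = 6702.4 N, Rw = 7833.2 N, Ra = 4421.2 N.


Formula: Rt = Rf + Rw + Ra
Substituting: Rt = 6702.4 + 7833.2 + 4421.2
Result: Rt = 18956.8 N

18956.8 N


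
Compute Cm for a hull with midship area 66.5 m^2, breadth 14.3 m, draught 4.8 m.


Formula: Cm = Am / (B * T)
Step 1 — B * T = 14.3 * 4.8 = 68.64 m^2
Step 2 — Cm = 66.5 / 68.64 ≈ 0.96882 (5 s.f.)

0.96882


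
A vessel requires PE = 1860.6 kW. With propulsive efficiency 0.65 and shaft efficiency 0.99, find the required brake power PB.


Formula: PB = PE / (eta_D * eta_S)
Step 1 — combined efficiency = eta_D * eta_S = 0.65 * 0.99 = 0.6435
Step 2 — PB = 1860.6 / 0.6435 ≈ 2891.4 kW (5 s.f.)

2891.4 kW


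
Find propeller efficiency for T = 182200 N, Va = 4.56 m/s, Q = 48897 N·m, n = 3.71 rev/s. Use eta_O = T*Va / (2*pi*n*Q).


Formula: eta = T * Va / (2 * pi * n * Q)
Step 1 — numerator = T * Va = 182200 * 4.56 = 830832.0
Step 2 — 2 * pi * n = 2 * pi * 3.71 = 23.310617
Step 3 — denominator = 23.310617 * 48897 = 1139819.24
Step 4 — eta = 830832.0 / 1139819.24 ≈ 0.72892 (5 s.f.)

0.72892


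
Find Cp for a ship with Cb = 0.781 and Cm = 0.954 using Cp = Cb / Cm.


Formula: Cp = Cb / Cm
Substituting: Cp = 0.781 / 0.954
Result: Cp ≈ 0.81866 (5 s.f.)

0.81866


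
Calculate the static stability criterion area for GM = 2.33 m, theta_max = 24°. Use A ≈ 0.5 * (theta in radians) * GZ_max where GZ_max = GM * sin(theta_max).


Formula: GZ_max = GM * sin(theta); Area = 0.5 * theta_rad * GZ_max
Step 1 — GZ_max = 2.33 * sin(24°) = 2.33 * 0.406737 = 0.947697 m
Step 2 — theta_rad = 24 * pi/180 = 0.418879 rad
Step 3 — Area = 0.5 * 0.418879 * 0.947697 ≈ 0.19849 m·rad (5 s.f.)

0.19849 m·rad


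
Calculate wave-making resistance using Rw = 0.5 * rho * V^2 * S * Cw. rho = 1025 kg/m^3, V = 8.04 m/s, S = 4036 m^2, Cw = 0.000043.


Formula: Rw = 0.5 * rho * V^2 * S * Cw
Step 1 — V^2 = 8.04^2 = 64.6416
Step 2 — 0.5 * rho * V^2 = 0.5 * 1025 * 64.6416 = 33128.82
Step 3 — Rw = 33128.82 * 4036 * 0.000043 ≈ 5749.4 N (5 s.f.)

5749.4 N


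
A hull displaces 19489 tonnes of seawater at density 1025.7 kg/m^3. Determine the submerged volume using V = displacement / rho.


Formula: V = mass / rho
Step 1 — convert tonnes to kg: 19489 t * 1000 = 19489000 kg
Step 2 — V = 19489000 / 1025.7 ≈ 19001 m^3 (5 s.f.)

19001 m^3


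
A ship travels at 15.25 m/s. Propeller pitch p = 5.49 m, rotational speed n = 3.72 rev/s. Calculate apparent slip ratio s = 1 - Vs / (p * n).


Formula: s = 1 - Vs / (p * n)
Step 1 — p * n = 5.49 * 3.72 = 20.4228
Step 2 — Vs / (p*n) = 15.25 / 20.4228 = 0.746714 (6 d.p.)
Step 3 — s = 1 - 0.746714 = 0.253286

0.253286


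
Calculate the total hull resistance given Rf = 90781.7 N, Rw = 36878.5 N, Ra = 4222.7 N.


Formula: Rt = Rf + Rw + Ra
Substituting: Rt = 90781.7 + 36878.5 + 4222.7
Result: Rt = 131882.9 N

131882.9 N


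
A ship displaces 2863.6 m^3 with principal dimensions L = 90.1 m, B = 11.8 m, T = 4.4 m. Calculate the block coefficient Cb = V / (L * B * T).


Formula: Cb = V / (L * B * T)
Step 1 — L * B * T = 90.1 * 11.8 * 4.4 = 4677.992 m^3
Step 2 — Cb = 2863.6 / 4677.992 ≈ 0.61214 (5 s.f.)

0.61214


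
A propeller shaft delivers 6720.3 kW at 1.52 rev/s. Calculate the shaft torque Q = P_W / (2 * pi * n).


Formula: Q = P_W / (2 * pi * n)
Step 1 — P_W = 6720.3 kW * 1000 = 6720300.0 W
Step 2 — 2 * pi * n = 2 * pi * 1.52 = 9.550442
Step 3 — Q = 6720300.0 / 9.550442 ≈ 703660 N·m (5 s.f.)

703660 N·m


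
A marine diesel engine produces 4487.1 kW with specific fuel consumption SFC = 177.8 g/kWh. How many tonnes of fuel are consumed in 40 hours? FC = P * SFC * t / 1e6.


Formula: FC (tonnes) = P * SFC * t / 1,000,000
Step 1 — P * SFC * t = 4487.1 * 177.8 * 40 = 31912255.2 g
Step 2 — FC (tonnes) = 31912255.2 / 1,000,000 ≈ 31.912 tonnes (5 s.f.)

31.912 tonnes


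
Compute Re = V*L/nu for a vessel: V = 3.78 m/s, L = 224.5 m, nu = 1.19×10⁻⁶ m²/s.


Formula: Re = V * L / nu
Step 1 — V * L = 3.78 * 224.5 = 848.61 m^2/s
Step 2 — Re = 848.61 / 1.19e-6 = 7.13e+08

7.13e+08


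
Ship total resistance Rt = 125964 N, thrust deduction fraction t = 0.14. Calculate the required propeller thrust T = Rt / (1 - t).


Formula: T = Rt / (1 - t)
Step 1 — (1 - t) = 1 - 0.14 = 0.86
Step 2 — T = 125964 / 0.86 ≈ 146470 N (5 s.f.)

146470 N


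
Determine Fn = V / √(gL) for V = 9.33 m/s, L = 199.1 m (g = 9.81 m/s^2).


Formula: Fn = V / sqrt(g * L)
Step 1 — g * L = 9.81 * 199.1 = 1953.171
Step 2 — sqrt(g * L) = sqrt(1953.171) = 44.194694
Step 3 — Fn = 9.33 / 44.194694 ≈ 0.21111 (5 s.f.)

0.21111


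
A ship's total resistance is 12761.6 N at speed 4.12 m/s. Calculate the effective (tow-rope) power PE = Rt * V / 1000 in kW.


Formula: PE = Rt * V / 1000 (kW)
Step 1 — PE (W) = 12761.6 * 4.12 = 52577.792 W
Step 2 — PE (kW) = 52577.792 / 1000 ≈ 52.578 kW (5 s.f.)

52.578 kW


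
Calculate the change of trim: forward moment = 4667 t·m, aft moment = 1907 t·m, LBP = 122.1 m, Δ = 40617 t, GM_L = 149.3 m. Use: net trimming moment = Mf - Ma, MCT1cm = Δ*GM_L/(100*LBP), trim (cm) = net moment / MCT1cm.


Formula: net trimming moment = Mf - Ma; MCT1cm = Δ*GM_L/(100*LBP); trim = net moment / MCT1cm
Step 1 — net trimming moment = 4667 - 1907 = 2760 t·m
Step 2 — MCT1cm = 40617 * 149.3 / (100 * 122.1) = 496.6518 t·m/cm
Step 3 — trim = 2760 / 496.6518 ≈ 5.5572 cm (5 s.f.)

5.5572 cm


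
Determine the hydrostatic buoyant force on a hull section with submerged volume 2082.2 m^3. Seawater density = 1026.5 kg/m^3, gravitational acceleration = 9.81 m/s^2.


Formula: Fb = rho * g * V
Substituting: Fb = 1026.5 * 9.81 * 2082.2
Intermediate: 1026.5 * 9.81 = 10069.965
Result: Fb = 10069.965 * 2082.2 ≈ 20968000 N (5 s.f.)

20968000 N


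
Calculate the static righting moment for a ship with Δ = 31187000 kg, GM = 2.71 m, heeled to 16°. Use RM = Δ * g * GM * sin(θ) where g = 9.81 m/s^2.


Formula: GZ = GM * sin(theta); RM = disp * g * GZ
Step 1 — GZ = 2.71 * sin(16°) = 2.71 * 0.275637 = 0.746976 m
Step 2 — RM = 31187000 * 9.81 * 0.746976 ≈ 228530000 N·m (5 s.f.)

228530000 N·m


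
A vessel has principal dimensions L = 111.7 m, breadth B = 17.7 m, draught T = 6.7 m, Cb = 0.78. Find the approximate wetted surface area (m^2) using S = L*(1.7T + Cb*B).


Formula: S = 1.7*L*T + V/T with V = Cb*L*B*T, i.e. S = L * (1.7*T + Cb*B)
Step 1 — 1.7*T = 1.7 * 6.7 = 11.39 m
Step 2 — Cb*B = 0.78 * 17.7 = 13.806 m
Step 3 — 1.7*T + Cb*B = 11.39 + 13.806 = 25.196 m
Step 4 — S = 111.7 * 25.196 ≈ 2814.4 m^2 (5 s.f.)

2814.4 m^2


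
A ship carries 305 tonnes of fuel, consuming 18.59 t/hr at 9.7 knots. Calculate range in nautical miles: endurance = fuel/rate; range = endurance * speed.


Formula: endurance = fuel / rate; range = endurance * speed
Step 1 — endurance = 305 / 18.59 = 16.4067 hours
Step 2 — range = 16.4067 * 9.7 ≈ 159.14 nautical miles (5 s.f.)

159.14 NM


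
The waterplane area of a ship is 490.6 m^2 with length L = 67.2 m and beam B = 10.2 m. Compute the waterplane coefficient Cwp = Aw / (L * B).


Formula: Cwp = Aw / (L * B)
Step 1 — L * B = 67.2 * 10.2 = 685.44 m^2
Step 2 — Cwp = 490.6 / 685.44 ≈ 0.71574 (5 s.f.)

0.71574


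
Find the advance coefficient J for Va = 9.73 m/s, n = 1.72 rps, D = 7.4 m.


Formula: J = Va / (n * D)
Step 1 — n * D = 1.72 * 7.4 = 12.728
Step 2 — J = 9.73 / 12.728 ≈ 0.76446 (5 s.f.)

0.76446


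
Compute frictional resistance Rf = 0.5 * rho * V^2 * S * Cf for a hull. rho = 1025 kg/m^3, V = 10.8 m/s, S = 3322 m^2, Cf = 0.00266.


Formula: Rf = 0.5 * rho * V^2 * S * Cf
Step 1 — V^2 = 10.8^2 = 116.64
Step 2 — 0.5 * rho * V^2 = 0.5 * 1025 * 116.64 = 59778.0
Step 3 — Rf = 59778.0 * 3322 * 0.00266 ≈ 528230 N (5 s.f.)

528230 N


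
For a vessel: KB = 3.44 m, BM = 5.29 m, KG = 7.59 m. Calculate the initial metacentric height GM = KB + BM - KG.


Formula: GM = KB + BM - KG
Step 1 — KM = KB + BM = 3.44 + 5.29 = 8.73 m
Step 2 — GM = KM - KG = 8.73 - 7.59 = 1.14 m

1.14 m


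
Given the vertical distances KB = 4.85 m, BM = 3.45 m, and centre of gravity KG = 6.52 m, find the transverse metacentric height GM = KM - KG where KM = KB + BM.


Formula: GM = KB + BM - KG
Step 1 — KM = KB + BM = 4.85 + 3.45 = 8.3 m
Step 2 — GM = KM - KG = 8.3 - 6.52 = 1.78 m

1.78 m


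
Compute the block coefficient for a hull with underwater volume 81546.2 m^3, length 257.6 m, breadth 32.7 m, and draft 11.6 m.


Formula: Cb = V / (L * B * T)
Step 1 — L * B * T = 257.6 * 32.7 * 11.6 = 97712.832 m^3
Step 2 — Cb = 81546.2 / 97712.832 ≈ 0.83455 (5 s.f.)

0.83455


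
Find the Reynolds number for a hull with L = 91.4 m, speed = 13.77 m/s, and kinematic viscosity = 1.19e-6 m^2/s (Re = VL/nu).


Formula: Re = V * L / nu
Step 1 — V * L = 13.77 * 91.4 = 1258.578 m^2/s
Step 2 — Re = 1258.578 / 1.19e-6 = 1.06e+09

1.06e+09


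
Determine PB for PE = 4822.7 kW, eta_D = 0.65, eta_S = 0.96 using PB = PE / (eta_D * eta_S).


Formula: PB = PE / (eta_D * eta_S)
Step 1 — combined efficiency = eta_D * eta_S = 0.65 * 0.96 = 0.624
Step 2 — PB = 4822.7 / 0.624 ≈ 7728.7 kW (5 s.f.)

7728.7 kW


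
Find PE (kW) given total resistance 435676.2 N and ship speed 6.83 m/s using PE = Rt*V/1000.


Formula: PE = Rt * V / 1000 (kW)
Step 1 — PE (W) = 435676.2 * 6.83 = 2975668.446 W
Step 2 — PE (kW) = 2975668.446 / 1000 ≈ 2975.7 kW (5 s.f.)

2975.7 kW


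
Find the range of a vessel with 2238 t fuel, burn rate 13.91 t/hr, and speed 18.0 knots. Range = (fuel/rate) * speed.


Formula: endurance = fuel / rate; range = endurance * speed
Step 1 — endurance = 2238 / 13.91 = 160.8914 hours
Step 2 — range = 160.8914 * 18.0 ≈ 2896.0 nautical miles (5 s.f.)

2896.0 NM


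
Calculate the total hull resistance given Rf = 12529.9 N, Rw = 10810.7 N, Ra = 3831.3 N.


Formula: Rt = Rf + Rw + Ra
Substituting: Rt = 12529.9 + 10810.7 + 3831.3
Result: Rt = 27171.9 N

27171.9 N


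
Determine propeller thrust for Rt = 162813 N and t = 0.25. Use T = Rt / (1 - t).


Formula: T = Rt / (1 - t)
Step 1 — (1 - t) = 1 - 0.25 = 0.75
Step 2 — T = 162813 / 0.75 ≈ 217080 N (5 s.f.)

217080 N


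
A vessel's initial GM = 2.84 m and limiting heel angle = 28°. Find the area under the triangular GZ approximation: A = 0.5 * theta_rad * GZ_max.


Formula: GZ_max = GM * sin(theta); Area = 0.5 * theta_rad * GZ_max
Step 1 — GZ_max = 2.84 * sin(28°) = 2.84 * 0.469472 = 1.3333 m
Step 2 — theta_rad = 28 * pi/180 = 0.488692 rad
Step 3 — Area = 0.5 * 0.488692 * 1.3333 ≈ 0.32579 m·rad (5 s.f.)

0.32579 m·rad


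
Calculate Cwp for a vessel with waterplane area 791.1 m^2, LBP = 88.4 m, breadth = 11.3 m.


Formula: Cwp = Aw / (L * B)
Step 1 — L * B = 88.4 * 11.3 = 998.92 m^2
Step 2 — Cwp = 791.1 / 998.92 ≈ 0.79196 (5 s.f.)

0.79196


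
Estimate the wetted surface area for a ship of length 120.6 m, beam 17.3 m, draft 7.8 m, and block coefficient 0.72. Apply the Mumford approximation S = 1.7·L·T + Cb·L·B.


Formula: S = 1.7*L*T + V/T with V = Cb*L*B*T, i.e. S = L * (1.7*T + Cb*B)
Step 1 — 1.7*T = 1.7 * 7.8 = 13.26 m
Step 2 — Cb*B = 0.72 * 17.3 = 12.456 m
Step 3 — 1.7*T + Cb*B = 13.26 + 12.456 = 25.716 m
Step 4 — S = 120.6 * 25.716 ≈ 3101.3 m^2 (5 s.f.)

3101.3 m^2


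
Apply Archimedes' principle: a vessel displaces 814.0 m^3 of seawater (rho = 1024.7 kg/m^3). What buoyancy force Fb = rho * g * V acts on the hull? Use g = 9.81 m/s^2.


Formula: Fb = rho * g * V
Substituting: Fb = 1024.7 * 9.81 * 814.0
Intermediate: 1024.7 * 9.81 = 10052.307
Result: Fb = 10052.307 * 814.0 ≈ 8182600 N (5 s.f.)

8182600 N
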